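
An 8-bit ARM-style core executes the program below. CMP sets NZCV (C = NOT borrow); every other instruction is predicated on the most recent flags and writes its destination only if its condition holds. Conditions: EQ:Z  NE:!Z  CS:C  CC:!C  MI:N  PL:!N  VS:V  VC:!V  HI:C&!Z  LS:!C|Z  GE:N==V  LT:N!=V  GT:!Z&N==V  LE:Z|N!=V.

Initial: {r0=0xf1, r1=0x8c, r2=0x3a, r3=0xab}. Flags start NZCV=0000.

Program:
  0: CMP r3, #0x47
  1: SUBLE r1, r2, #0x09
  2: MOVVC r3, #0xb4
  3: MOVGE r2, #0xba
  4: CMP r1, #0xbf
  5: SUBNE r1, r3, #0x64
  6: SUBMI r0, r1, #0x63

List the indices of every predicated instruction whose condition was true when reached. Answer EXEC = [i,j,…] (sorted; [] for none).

EXEC = [1,5]

[0] flags=0011 → (cmp)
[1] flags=0011 LE?T → r1=0x31
[2] flags=0011 VC?F → skip
[3] flags=0011 GE?F → skip
[4] flags=0000 → (cmp)
[5] flags=0000 NE?T → r1=0x47
[6] flags=0000 MI?F → skip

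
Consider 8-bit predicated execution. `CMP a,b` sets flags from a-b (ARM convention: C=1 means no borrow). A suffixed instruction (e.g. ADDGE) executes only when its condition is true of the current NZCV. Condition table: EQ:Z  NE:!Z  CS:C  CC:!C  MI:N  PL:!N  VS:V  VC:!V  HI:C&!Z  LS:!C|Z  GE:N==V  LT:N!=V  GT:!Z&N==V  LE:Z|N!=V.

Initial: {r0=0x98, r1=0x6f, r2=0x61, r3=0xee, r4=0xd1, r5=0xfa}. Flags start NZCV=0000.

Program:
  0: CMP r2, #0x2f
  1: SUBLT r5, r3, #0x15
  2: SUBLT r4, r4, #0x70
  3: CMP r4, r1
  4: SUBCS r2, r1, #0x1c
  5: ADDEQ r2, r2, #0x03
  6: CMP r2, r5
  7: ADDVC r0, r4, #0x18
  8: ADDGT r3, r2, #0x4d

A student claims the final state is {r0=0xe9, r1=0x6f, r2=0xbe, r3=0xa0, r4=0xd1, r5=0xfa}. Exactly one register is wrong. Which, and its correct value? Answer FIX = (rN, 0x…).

FIX = (r2, 0x53)

0: ✓ CMP  NZCV=0010
1: · SUBLT
2: · SUBLT
3: ✓ CMP  NZCV=0011
4: ✓ SUBCS  r2←0x53
5: · ADDEQ
6: ✓ CMP  NZCV=0000
7: ✓ ADDVC  r0←0xe9
8: ✓ ADDGT  r3←0xa0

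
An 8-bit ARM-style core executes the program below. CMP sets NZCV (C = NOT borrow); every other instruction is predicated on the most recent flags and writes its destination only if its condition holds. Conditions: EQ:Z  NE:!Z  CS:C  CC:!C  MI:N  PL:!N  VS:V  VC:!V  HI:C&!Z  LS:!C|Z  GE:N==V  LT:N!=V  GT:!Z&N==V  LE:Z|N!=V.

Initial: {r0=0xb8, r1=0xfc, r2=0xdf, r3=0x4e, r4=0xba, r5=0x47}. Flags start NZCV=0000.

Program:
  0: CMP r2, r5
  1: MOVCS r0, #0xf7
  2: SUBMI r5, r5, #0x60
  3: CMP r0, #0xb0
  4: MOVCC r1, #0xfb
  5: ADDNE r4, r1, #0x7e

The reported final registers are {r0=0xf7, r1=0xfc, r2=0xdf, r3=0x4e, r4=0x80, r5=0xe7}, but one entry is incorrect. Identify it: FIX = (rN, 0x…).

FIX = (r4, 0x7a)

0: ✓ CMP  NZCV=1010
1: ✓ MOVCS  r0←0xf7
2: ✓ SUBMI  r5←0xe7
3: ✓ CMP  NZCV=0010
4: · MOVCC
5: ✓ ADDNE  r4←0x7a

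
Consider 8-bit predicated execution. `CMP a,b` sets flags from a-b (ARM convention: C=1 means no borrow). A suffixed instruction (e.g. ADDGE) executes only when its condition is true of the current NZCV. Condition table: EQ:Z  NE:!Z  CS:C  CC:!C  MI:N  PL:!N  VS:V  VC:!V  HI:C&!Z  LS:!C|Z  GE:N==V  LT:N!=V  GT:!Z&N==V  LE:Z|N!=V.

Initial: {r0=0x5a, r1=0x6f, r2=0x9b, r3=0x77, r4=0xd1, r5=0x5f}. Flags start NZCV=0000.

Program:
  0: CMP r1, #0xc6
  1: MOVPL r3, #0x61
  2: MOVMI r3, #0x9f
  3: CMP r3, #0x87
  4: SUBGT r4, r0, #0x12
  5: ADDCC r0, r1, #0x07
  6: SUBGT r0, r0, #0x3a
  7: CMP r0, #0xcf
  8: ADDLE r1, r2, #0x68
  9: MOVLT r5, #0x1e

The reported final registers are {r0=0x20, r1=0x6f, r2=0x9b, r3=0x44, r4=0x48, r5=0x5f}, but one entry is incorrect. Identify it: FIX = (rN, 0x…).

0: ✓ CMP  NZCV=1001
1: · MOVPL
2: ✓ MOVMI  r3←0x9f
3: ✓ CMP  NZCV=0010
4: ✓ SUBGT  r4←0x48
5: · ADDCC
6: ✓ SUBGT  r0←0x20
7: ✓ CMP  NZCV=0000
8: · ADDLE
9: · MOVLT

FIX = (r3, 0x9f)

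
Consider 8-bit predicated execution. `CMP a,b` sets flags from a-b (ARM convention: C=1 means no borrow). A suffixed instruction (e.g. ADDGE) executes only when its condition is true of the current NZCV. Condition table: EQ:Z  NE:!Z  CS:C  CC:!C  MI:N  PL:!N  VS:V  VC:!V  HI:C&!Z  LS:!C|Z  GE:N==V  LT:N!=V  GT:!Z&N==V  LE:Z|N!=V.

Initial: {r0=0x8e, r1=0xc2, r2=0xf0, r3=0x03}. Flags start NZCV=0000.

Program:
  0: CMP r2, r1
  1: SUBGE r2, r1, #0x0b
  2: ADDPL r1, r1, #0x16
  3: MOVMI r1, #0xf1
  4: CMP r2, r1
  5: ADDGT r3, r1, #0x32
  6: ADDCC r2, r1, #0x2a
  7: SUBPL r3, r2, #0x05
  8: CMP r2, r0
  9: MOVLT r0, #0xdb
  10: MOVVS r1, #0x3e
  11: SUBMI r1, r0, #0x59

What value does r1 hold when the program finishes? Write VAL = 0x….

VAL = 0xd8

[0] flags=0010 → (cmp)
[1] flags=0010 GE?T → r2=0xb7
[2] flags=0010 PL?T → r1=0xd8
[3] flags=0010 MI?F → skip
[4] flags=1000 → (cmp)
[5] flags=1000 GT?F → skip
[6] flags=1000 CC?T → r2=0x02
[7] flags=1000 PL?F → skip
[8] flags=0000 → (cmp)
[9] flags=0000 LT?F → skip
[10] flags=0000 VS?F → skip
[11] flags=0000 MI?F → skip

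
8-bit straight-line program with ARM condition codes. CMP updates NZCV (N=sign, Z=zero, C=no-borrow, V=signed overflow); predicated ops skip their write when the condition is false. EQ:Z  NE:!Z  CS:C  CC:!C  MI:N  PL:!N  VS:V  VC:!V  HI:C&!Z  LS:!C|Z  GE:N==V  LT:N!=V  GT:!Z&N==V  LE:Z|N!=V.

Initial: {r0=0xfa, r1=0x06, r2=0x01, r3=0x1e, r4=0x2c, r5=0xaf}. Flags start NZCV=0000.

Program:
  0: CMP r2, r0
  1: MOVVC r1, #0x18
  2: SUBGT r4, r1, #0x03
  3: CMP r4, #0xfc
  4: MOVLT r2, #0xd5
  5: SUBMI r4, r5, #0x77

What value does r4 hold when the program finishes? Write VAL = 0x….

[0] flags=0000 → (cmp)
[1] flags=0000 VC?T → r1=0x18
[2] flags=0000 GT?T → r4=0x15
[3] flags=0000 → (cmp)
[4] flags=0000 LT?F → skip
[5] flags=0000 MI?F → skip

VAL = 0x15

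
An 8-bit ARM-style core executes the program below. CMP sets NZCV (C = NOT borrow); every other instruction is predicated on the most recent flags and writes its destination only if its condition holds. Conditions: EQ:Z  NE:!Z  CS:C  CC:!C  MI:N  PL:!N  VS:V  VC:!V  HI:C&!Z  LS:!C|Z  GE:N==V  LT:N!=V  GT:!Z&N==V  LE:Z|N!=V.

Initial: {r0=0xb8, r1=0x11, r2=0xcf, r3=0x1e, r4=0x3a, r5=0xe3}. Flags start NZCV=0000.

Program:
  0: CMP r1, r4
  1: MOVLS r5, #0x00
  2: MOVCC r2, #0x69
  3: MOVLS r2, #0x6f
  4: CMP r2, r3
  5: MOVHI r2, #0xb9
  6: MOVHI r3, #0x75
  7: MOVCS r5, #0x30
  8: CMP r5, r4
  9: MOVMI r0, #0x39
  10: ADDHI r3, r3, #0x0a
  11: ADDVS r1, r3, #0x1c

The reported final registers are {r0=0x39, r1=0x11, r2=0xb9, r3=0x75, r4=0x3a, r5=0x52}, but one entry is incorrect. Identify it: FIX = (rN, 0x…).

FIX = (r5, 0x30)

[0] flags=1000 → (cmp)
[1] flags=1000 LS?T → r5=0x00
[2] flags=1000 CC?T → r2=0x69
[3] flags=1000 LS?T → r2=0x6f
[4] flags=0010 → (cmp)
[5] flags=0010 HI?T → r2=0xb9
[6] flags=0010 HI?T → r3=0x75
[7] flags=0010 CS?T → r5=0x30
[8] flags=1000 → (cmp)
[9] flags=1000 MI?T → r0=0x39
[10] flags=1000 HI?F → skip
[11] flags=1000 VS?F → skip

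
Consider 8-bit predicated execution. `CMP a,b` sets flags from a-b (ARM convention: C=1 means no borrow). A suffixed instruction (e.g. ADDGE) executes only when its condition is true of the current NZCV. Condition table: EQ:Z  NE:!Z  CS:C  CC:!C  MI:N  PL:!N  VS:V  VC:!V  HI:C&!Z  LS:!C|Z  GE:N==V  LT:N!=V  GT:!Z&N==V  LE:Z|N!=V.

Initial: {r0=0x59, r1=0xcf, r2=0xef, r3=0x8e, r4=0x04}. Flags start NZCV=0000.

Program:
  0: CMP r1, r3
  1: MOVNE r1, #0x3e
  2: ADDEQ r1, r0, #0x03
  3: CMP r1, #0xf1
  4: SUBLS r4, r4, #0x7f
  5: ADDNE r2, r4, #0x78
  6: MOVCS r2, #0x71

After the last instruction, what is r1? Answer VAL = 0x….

VAL = 0x3e

0: ✓ CMP  NZCV=0010
1: ✓ MOVNE  r1←0x3e
2: · ADDEQ
3: ✓ CMP  NZCV=0000
4: ✓ SUBLS  r4←0x85
5: ✓ ADDNE  r2←0xfd
6: · MOVCS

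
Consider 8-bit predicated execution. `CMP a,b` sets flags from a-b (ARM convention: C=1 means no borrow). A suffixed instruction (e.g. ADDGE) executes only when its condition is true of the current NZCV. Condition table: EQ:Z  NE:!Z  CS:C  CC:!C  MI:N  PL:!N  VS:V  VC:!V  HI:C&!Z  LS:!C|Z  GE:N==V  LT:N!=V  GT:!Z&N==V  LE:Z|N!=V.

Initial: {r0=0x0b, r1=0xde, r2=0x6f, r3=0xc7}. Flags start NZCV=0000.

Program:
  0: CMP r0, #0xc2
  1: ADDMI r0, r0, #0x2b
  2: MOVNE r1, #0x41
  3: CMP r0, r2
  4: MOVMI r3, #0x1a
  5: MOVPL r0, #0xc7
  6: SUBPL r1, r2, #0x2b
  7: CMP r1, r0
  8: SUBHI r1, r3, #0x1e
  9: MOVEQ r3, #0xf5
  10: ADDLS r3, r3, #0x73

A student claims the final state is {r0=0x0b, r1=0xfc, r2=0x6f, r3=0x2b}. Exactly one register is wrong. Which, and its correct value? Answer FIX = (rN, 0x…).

FIX = (r3, 0x1a)

[0] flags=0000 → (cmp)
[1] flags=0000 MI?F → skip
[2] flags=0000 NE?T → r1=0x41
[3] flags=1000 → (cmp)
[4] flags=1000 MI?T → r3=0x1a
[5] flags=1000 PL?F → skip
[6] flags=1000 PL?F → skip
[7] flags=0010 → (cmp)
[8] flags=0010 HI?T → r1=0xfc
[9] flags=0010 EQ?F → skip
[10] flags=0010 LS?F → skip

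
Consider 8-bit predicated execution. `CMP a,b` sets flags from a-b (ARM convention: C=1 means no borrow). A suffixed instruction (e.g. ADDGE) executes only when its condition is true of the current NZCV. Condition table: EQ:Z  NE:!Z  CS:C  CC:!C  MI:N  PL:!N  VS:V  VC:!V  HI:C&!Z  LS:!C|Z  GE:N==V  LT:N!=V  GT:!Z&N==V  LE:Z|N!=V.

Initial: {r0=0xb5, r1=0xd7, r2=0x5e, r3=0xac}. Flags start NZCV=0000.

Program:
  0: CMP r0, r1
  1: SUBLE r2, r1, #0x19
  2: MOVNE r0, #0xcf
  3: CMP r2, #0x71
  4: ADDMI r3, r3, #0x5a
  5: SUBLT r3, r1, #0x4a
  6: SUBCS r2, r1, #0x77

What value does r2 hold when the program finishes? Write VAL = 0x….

VAL = 0x60

0: ✓ CMP  NZCV=1000
1: ✓ SUBLE  r2←0xbe
2: ✓ MOVNE  r0←0xcf
3: ✓ CMP  NZCV=0011
4: · ADDMI
5: ✓ SUBLT  r3←0x8d
6: ✓ SUBCS  r2←0x60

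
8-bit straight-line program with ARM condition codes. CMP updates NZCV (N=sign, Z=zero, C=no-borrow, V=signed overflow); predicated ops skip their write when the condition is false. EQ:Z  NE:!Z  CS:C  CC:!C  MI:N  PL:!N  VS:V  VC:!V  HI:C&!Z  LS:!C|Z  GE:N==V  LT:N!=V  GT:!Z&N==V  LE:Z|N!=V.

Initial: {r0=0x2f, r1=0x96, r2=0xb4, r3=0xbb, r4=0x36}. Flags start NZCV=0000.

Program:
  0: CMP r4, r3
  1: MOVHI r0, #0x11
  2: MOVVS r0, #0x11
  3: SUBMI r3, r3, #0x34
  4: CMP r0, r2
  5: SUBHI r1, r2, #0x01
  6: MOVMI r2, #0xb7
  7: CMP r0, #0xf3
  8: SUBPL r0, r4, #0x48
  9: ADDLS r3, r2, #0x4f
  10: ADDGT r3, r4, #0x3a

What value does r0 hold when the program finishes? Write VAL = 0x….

0: ✓ CMP  NZCV=0000
1: · MOVHI
2: · MOVVS
3: · SUBMI
4: ✓ CMP  NZCV=0000
5: · SUBHI
6: · MOVMI
7: ✓ CMP  NZCV=0000
8: ✓ SUBPL  r0←0xee
9: ✓ ADDLS  r3←0x03
10: ✓ ADDGT  r3←0x70

VAL = 0xee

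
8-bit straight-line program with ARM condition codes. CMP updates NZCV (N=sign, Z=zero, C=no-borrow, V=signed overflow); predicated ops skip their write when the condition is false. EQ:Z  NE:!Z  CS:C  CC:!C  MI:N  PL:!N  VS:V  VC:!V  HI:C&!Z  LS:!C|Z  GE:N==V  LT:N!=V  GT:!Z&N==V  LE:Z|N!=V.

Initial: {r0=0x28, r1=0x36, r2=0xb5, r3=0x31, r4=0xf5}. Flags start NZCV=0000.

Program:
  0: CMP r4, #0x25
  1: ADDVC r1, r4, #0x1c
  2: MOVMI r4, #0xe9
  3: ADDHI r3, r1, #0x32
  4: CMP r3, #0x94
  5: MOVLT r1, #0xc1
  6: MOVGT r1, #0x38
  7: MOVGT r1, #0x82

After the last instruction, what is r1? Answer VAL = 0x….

[0] flags=1010 → (cmp)
[1] flags=1010 VC?T → r1=0x11
[2] flags=1010 MI?T → r4=0xe9
[3] flags=1010 HI?T → r3=0x43
[4] flags=1001 → (cmp)
[5] flags=1001 LT?F → skip
[6] flags=1001 GT?T → r1=0x38
[7] flags=1001 GT?T → r1=0x82

VAL = 0x82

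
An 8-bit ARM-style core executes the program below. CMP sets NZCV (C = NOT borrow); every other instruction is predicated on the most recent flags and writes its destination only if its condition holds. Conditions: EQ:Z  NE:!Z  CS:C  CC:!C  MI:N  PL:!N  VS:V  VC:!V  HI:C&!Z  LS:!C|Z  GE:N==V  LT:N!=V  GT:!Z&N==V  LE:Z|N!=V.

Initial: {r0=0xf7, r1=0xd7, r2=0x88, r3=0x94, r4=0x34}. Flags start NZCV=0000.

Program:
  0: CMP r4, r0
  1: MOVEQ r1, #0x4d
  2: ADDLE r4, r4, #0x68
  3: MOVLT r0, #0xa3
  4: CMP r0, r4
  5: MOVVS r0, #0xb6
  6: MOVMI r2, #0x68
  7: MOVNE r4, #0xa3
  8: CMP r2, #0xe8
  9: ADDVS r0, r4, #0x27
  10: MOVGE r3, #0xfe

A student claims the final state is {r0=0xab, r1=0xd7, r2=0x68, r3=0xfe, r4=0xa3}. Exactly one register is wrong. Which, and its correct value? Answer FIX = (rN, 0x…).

FIX = (r0, 0xca)

0: ✓ CMP  NZCV=0000
1: · MOVEQ
2: · ADDLE
3: · MOVLT
4: ✓ CMP  NZCV=1010
5: · MOVVS
6: ✓ MOVMI  r2←0x68
7: ✓ MOVNE  r4←0xa3
8: ✓ CMP  NZCV=1001
9: ✓ ADDVS  r0←0xca
10: ✓ MOVGE  r3←0xfe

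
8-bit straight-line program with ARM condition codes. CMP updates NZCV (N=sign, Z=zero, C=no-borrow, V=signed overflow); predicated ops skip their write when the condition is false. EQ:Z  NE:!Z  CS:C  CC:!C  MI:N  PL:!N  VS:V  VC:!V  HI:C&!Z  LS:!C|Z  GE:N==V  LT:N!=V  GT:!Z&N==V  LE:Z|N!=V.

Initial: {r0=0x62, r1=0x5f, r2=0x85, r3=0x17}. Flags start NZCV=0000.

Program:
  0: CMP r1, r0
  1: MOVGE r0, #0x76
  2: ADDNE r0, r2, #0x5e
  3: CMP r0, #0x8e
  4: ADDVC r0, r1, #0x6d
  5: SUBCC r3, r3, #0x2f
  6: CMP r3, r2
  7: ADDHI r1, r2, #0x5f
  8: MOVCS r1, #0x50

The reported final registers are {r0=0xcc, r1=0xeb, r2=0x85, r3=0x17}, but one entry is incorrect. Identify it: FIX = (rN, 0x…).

FIX = (r1, 0x5f)

[0] flags=1000 → (cmp)
[1] flags=1000 GE?F → skip
[2] flags=1000 NE?T → r0=0xe3
[3] flags=0010 → (cmp)
[4] flags=0010 VC?T → r0=0xcc
[5] flags=0010 CC?F → skip
[6] flags=1001 → (cmp)
[7] flags=1001 HI?F → skip
[8] flags=1001 CS?F → skip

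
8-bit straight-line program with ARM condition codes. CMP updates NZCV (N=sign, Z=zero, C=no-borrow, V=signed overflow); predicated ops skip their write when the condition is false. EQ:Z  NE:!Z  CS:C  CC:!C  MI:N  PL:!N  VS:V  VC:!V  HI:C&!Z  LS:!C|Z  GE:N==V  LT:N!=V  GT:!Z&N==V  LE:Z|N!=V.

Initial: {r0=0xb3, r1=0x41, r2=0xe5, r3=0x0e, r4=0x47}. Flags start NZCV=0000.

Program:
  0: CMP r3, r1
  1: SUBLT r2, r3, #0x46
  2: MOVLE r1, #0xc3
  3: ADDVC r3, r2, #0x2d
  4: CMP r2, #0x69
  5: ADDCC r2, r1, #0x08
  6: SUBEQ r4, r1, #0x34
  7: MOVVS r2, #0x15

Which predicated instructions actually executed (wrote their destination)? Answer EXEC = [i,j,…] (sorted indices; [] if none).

EXEC = [1,2,3,7]

0: ✓ CMP  NZCV=1000
1: ✓ SUBLT  r2←0xc8
2: ✓ MOVLE  r1←0xc3
3: ✓ ADDVC  r3←0xf5
4: ✓ CMP  NZCV=0011
5: · ADDCC
6: · SUBEQ
7: ✓ MOVVS  r2←0x15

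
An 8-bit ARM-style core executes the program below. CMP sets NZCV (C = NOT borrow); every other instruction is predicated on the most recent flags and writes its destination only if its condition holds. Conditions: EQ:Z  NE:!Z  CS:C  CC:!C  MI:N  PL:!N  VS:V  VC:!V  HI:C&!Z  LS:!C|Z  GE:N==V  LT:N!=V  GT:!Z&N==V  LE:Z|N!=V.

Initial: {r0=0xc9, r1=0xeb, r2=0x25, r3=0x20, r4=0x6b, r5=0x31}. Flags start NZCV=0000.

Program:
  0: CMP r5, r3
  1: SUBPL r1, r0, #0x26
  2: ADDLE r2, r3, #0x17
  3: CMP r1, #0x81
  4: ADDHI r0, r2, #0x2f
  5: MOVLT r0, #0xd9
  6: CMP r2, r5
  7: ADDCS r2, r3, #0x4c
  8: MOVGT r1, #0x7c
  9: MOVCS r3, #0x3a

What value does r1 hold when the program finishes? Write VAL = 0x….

0: ✓ CMP  NZCV=0010
1: ✓ SUBPL  r1←0xa3
2: · ADDLE
3: ✓ CMP  NZCV=0010
4: ✓ ADDHI  r0←0x54
5: · MOVLT
6: ✓ CMP  NZCV=1000
7: · ADDCS
8: · MOVGT
9: · MOVCS

VAL = 0xa3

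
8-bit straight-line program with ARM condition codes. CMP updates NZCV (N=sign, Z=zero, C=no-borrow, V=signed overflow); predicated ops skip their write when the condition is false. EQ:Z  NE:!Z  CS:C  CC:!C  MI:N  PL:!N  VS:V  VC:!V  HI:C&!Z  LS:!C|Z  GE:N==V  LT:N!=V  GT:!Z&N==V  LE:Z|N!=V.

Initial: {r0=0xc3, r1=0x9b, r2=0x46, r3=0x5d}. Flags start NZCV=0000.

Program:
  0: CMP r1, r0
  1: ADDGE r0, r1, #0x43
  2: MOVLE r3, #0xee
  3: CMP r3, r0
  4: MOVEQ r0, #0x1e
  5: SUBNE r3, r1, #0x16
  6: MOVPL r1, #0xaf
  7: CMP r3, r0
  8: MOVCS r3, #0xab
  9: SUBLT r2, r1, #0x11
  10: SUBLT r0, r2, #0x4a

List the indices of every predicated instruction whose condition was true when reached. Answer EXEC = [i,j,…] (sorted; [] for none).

EXEC = [2,5,6,9,10]

[0] flags=1000 → (cmp)
[1] flags=1000 GE?F → skip
[2] flags=1000 LE?T → r3=0xee
[3] flags=0010 → (cmp)
[4] flags=0010 EQ?F → skip
[5] flags=0010 NE?T → r3=0x85
[6] flags=0010 PL?T → r1=0xaf
[7] flags=1000 → (cmp)
[8] flags=1000 CS?F → skip
[9] flags=1000 LT?T → r2=0x9e
[10] flags=1000 LT?T → r0=0x54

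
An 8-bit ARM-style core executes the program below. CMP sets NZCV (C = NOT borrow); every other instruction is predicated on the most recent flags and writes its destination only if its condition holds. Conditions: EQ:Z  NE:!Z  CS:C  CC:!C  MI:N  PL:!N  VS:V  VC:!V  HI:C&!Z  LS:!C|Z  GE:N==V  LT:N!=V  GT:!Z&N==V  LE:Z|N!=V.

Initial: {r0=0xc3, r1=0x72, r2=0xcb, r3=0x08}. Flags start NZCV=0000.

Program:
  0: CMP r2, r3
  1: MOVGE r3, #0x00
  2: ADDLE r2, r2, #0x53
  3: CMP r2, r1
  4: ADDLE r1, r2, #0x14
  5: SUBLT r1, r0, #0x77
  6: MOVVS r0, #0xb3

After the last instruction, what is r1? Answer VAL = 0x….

VAL = 0x4c

0: ✓ CMP  NZCV=1010
1: · MOVGE
2: ✓ ADDLE  r2←0x1e
3: ✓ CMP  NZCV=1000
4: ✓ ADDLE  r1←0x32
5: ✓ SUBLT  r1←0x4c
6: · MOVVS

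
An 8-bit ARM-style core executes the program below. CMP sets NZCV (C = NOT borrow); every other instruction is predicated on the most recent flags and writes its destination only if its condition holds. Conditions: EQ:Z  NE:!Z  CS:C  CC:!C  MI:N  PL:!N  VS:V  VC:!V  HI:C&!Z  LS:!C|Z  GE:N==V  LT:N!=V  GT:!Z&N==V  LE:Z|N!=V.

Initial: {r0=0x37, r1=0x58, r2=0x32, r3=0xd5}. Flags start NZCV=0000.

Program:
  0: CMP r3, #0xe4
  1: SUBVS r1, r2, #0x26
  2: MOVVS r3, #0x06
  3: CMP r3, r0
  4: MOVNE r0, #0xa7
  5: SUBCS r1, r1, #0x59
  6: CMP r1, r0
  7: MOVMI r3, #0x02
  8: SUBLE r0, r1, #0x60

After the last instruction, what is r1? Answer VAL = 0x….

VAL = 0xff

[0] flags=1000 → (cmp)
[1] flags=1000 VS?F → skip
[2] flags=1000 VS?F → skip
[3] flags=1010 → (cmp)
[4] flags=1010 NE?T → r0=0xa7
[5] flags=1010 CS?T → r1=0xff
[6] flags=0010 → (cmp)
[7] flags=0010 MI?F → skip
[8] flags=0010 LE?F → skip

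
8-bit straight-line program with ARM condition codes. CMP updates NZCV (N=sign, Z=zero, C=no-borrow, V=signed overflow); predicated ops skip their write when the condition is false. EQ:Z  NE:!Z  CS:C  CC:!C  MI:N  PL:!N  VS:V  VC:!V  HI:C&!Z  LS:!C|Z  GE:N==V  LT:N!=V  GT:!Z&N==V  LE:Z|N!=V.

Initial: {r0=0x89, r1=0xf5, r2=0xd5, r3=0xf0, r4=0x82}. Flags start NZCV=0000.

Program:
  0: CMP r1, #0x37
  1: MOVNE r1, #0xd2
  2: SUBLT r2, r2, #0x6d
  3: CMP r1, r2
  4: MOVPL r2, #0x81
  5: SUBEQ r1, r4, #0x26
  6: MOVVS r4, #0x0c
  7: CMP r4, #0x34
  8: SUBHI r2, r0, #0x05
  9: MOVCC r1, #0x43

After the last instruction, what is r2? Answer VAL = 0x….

VAL = 0x81

0: ✓ CMP  NZCV=1010
1: ✓ MOVNE  r1←0xd2
2: ✓ SUBLT  r2←0x68
3: ✓ CMP  NZCV=0011
4: ✓ MOVPL  r2←0x81
5: · SUBEQ
6: ✓ MOVVS  r4←0x0c
7: ✓ CMP  NZCV=1000
8: · SUBHI
9: ✓ MOVCC  r1←0x43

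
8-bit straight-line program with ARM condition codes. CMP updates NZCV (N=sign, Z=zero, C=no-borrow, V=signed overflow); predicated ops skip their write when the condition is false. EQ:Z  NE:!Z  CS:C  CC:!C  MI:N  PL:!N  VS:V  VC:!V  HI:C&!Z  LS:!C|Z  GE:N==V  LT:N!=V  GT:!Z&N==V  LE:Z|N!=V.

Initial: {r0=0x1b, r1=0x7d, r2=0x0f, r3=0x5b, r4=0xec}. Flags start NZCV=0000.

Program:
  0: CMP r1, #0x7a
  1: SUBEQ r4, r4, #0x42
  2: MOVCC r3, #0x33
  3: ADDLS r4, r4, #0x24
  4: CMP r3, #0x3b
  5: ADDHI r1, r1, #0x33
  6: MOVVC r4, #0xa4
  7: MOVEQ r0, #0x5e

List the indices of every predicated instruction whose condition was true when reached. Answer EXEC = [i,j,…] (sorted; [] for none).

0: ✓ CMP  NZCV=0010
1: · SUBEQ
2: · MOVCC
3: · ADDLS
4: ✓ CMP  NZCV=0010
5: ✓ ADDHI  r1←0xb0
6: ✓ MOVVC  r4←0xa4
7: · MOVEQ

EXEC = [5,6]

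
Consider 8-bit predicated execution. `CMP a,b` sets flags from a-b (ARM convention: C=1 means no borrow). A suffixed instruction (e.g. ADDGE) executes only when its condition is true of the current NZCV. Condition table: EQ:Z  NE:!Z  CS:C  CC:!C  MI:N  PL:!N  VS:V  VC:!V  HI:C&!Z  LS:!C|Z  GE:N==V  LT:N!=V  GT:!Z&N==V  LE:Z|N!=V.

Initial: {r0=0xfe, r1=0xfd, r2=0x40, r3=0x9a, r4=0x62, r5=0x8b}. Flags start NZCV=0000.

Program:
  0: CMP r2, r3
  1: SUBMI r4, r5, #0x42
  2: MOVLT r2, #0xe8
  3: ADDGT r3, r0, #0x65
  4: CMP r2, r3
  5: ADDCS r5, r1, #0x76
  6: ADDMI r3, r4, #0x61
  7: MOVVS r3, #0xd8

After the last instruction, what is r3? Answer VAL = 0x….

[0] flags=1001 → (cmp)
[1] flags=1001 MI?T → r4=0x49
[2] flags=1001 LT?F → skip
[3] flags=1001 GT?T → r3=0x63
[4] flags=1000 → (cmp)
[5] flags=1000 CS?F → skip
[6] flags=1000 MI?T → r3=0xaa
[7] flags=1000 VS?F → skip

VAL = 0xaa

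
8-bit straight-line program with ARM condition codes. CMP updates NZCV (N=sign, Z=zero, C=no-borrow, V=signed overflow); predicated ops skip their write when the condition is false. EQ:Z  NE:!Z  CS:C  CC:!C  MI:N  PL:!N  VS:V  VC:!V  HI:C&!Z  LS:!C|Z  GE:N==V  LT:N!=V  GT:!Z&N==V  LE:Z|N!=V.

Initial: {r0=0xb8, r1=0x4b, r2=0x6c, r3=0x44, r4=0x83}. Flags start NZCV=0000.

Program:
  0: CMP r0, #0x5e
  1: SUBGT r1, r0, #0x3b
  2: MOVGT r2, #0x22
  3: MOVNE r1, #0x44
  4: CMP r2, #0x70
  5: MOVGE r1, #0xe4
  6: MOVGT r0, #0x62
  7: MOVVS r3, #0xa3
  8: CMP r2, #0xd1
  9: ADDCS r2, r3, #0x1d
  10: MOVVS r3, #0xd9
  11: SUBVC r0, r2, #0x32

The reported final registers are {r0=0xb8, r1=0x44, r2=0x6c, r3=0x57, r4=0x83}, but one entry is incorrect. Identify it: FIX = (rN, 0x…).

FIX = (r3, 0xd9)

[0] flags=0011 → (cmp)
[1] flags=0011 GT?F → skip
[2] flags=0011 GT?F → skip
[3] flags=0011 NE?T → r1=0x44
[4] flags=1000 → (cmp)
[5] flags=1000 GE?F → skip
[6] flags=1000 GT?F → skip
[7] flags=1000 VS?F → skip
[8] flags=1001 → (cmp)
[9] flags=1001 CS?F → skip
[10] flags=1001 VS?T → r3=0xd9
[11] flags=1001 VC?F → skip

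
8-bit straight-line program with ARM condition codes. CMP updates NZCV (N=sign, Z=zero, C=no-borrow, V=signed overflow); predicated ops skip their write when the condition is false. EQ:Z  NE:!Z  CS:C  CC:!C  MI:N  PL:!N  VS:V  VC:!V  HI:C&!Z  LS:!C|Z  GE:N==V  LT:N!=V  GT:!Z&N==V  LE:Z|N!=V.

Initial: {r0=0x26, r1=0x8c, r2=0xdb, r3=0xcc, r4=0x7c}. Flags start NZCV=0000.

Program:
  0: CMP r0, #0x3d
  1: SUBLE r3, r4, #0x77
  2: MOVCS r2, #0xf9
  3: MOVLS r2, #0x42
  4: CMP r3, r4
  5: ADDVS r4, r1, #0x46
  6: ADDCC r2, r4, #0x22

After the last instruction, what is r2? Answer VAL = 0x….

VAL = 0x9e

[0] flags=1000 → (cmp)
[1] flags=1000 LE?T → r3=0x05
[2] flags=1000 CS?F → skip
[3] flags=1000 LS?T → r2=0x42
[4] flags=1000 → (cmp)
[5] flags=1000 VS?F → skip
[6] flags=1000 CC?T → r2=0x9e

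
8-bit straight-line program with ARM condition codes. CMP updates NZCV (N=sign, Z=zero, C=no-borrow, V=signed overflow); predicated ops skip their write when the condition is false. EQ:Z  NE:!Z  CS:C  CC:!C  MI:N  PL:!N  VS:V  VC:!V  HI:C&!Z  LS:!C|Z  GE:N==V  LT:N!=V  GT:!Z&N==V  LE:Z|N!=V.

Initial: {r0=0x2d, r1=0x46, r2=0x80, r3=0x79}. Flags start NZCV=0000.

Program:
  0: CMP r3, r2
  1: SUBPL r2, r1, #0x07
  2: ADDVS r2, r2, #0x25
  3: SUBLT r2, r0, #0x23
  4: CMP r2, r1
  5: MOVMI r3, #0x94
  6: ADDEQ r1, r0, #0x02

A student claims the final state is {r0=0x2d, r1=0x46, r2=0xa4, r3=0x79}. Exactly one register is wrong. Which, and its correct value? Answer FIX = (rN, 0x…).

FIX = (r2, 0xa5)

[0] flags=1001 → (cmp)
[1] flags=1001 PL?F → skip
[2] flags=1001 VS?T → r2=0xa5
[3] flags=1001 LT?F → skip
[4] flags=0011 → (cmp)
[5] flags=0011 MI?F → skip
[6] flags=0011 EQ?F → skip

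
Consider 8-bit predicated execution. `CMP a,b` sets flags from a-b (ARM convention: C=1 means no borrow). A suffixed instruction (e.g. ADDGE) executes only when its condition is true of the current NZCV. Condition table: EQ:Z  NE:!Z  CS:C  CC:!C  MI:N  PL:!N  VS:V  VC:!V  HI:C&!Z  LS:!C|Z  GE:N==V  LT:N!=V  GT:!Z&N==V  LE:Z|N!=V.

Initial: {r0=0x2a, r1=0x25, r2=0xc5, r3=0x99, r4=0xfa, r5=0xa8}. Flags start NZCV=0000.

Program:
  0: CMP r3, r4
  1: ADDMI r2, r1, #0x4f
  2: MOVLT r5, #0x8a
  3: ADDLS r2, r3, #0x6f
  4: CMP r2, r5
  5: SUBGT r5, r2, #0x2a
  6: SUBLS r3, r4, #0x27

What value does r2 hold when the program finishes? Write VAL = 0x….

0: ✓ CMP  NZCV=1000
1: ✓ ADDMI  r2←0x74
2: ✓ MOVLT  r5←0x8a
3: ✓ ADDLS  r2←0x08
4: ✓ CMP  NZCV=0000
5: ✓ SUBGT  r5←0xde
6: ✓ SUBLS  r3←0xd3

VAL = 0x08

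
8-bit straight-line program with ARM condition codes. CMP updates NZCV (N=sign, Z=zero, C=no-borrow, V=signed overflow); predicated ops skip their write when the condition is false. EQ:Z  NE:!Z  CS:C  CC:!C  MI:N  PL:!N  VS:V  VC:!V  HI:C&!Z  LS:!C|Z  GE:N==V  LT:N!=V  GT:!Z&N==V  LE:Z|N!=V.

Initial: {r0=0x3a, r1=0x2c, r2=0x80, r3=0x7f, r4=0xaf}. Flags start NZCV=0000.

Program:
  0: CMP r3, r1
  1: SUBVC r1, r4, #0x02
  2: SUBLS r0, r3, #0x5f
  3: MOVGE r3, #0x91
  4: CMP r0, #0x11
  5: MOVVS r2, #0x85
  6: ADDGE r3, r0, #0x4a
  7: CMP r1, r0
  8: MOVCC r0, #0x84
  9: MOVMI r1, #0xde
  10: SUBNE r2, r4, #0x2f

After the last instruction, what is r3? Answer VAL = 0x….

VAL = 0x84

0: ✓ CMP  NZCV=0010
1: ✓ SUBVC  r1←0xad
2: · SUBLS
3: ✓ MOVGE  r3←0x91
4: ✓ CMP  NZCV=0010
5: · MOVVS
6: ✓ ADDGE  r3←0x84
7: ✓ CMP  NZCV=0011
8: · MOVCC
9: · MOVMI
10: ✓ SUBNE  r2←0x80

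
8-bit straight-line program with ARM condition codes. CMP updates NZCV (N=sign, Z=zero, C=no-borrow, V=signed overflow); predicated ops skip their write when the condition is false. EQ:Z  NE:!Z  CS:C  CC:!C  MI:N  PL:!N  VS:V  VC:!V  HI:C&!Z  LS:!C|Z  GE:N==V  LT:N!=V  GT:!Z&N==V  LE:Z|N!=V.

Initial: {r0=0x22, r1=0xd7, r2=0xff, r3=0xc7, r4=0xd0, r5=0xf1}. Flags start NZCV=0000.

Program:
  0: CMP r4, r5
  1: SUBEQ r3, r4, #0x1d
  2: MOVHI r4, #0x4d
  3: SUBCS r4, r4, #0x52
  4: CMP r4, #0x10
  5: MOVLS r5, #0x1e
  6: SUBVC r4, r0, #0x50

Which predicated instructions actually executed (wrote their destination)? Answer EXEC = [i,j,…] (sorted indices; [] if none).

[0] flags=1000 → (cmp)
[1] flags=1000 EQ?F → skip
[2] flags=1000 HI?F → skip
[3] flags=1000 CS?F → skip
[4] flags=1010 → (cmp)
[5] flags=1010 LS?F → skip
[6] flags=1010 VC?T → r4=0xd2

EXEC = [6]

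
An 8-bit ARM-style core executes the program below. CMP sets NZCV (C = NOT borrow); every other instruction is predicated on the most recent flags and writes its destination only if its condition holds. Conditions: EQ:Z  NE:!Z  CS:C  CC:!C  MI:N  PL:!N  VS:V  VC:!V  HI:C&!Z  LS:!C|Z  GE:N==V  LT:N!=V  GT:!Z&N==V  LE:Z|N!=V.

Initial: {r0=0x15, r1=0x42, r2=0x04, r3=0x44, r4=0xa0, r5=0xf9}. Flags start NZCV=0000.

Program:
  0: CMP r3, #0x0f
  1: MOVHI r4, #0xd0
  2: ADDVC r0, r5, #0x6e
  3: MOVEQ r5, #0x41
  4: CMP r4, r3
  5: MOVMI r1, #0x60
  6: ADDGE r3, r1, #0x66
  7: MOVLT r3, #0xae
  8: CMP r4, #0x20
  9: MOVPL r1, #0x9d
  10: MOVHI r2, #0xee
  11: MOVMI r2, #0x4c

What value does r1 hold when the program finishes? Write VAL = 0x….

VAL = 0x60

[0] flags=0010 → (cmp)
[1] flags=0010 HI?T → r4=0xd0
[2] flags=0010 VC?T → r0=0x67
[3] flags=0010 EQ?F → skip
[4] flags=1010 → (cmp)
[5] flags=1010 MI?T → r1=0x60
[6] flags=1010 GE?F → skip
[7] flags=1010 LT?T → r3=0xae
[8] flags=1010 → (cmp)
[9] flags=1010 PL?F → skip
[10] flags=1010 HI?T → r2=0xee
[11] flags=1010 MI?T → r2=0x4c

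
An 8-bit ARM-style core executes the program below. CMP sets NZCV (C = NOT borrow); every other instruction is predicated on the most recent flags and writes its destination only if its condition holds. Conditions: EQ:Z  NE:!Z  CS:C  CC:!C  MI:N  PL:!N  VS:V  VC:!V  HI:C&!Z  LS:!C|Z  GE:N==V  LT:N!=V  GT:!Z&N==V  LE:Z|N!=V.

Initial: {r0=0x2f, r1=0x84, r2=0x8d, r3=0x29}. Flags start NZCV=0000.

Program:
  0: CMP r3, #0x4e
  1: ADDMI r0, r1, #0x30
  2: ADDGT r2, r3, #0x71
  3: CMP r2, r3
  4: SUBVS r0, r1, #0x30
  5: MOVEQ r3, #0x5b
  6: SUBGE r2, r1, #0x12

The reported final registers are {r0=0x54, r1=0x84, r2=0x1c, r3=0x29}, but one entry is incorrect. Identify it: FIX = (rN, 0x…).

0: ✓ CMP  NZCV=1000
1: ✓ ADDMI  r0←0xb4
2: · ADDGT
3: ✓ CMP  NZCV=0011
4: ✓ SUBVS  r0←0x54
5: · MOVEQ
6: · SUBGE

FIX = (r2, 0x8d)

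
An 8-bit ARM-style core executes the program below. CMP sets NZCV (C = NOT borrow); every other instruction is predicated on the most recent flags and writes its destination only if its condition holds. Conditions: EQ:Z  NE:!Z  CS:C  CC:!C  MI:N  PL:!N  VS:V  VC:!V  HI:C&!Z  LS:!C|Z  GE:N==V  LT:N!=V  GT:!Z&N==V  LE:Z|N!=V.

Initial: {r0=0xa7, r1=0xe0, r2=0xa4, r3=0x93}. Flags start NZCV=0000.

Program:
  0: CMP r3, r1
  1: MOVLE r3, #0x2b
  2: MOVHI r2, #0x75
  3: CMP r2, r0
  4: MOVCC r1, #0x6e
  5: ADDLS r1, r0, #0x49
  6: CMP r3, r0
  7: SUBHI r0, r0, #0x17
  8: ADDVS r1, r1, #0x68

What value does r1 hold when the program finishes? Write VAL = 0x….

[0] flags=1000 → (cmp)
[1] flags=1000 LE?T → r3=0x2b
[2] flags=1000 HI?F → skip
[3] flags=1000 → (cmp)
[4] flags=1000 CC?T → r1=0x6e
[5] flags=1000 LS?T → r1=0xf0
[6] flags=1001 → (cmp)
[7] flags=1001 HI?F → skip
[8] flags=1001 VS?T → r1=0x58

VAL = 0x58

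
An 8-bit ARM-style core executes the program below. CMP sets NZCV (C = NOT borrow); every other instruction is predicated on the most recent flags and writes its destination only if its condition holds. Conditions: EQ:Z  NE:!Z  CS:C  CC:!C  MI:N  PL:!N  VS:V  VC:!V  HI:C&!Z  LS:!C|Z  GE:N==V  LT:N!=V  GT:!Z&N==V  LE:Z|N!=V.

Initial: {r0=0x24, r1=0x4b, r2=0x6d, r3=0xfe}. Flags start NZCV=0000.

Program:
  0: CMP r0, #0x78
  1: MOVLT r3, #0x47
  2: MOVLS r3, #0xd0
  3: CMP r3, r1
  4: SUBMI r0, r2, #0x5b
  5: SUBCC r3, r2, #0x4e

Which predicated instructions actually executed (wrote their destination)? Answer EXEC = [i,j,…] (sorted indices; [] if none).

0: ✓ CMP  NZCV=1000
1: ✓ MOVLT  r3←0x47
2: ✓ MOVLS  r3←0xd0
3: ✓ CMP  NZCV=1010
4: ✓ SUBMI  r0←0x12
5: · SUBCC

EXEC = [1,2,4]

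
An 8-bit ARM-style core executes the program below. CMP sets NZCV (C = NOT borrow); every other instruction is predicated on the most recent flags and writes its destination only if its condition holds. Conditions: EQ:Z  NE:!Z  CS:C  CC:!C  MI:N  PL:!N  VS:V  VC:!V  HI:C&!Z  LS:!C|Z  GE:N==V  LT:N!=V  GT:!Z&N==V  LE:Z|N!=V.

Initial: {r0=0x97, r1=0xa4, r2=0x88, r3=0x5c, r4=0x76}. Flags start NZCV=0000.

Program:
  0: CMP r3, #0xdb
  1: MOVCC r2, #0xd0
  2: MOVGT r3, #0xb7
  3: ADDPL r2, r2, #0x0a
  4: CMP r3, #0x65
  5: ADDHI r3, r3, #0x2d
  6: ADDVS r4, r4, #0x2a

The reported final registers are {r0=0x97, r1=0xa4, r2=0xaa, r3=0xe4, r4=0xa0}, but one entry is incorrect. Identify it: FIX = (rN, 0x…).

FIX = (r2, 0xd0)

0: ✓ CMP  NZCV=1001
1: ✓ MOVCC  r2←0xd0
2: ✓ MOVGT  r3←0xb7
3: · ADDPL
4: ✓ CMP  NZCV=0011
5: ✓ ADDHI  r3←0xe4
6: ✓ ADDVS  r4←0xa0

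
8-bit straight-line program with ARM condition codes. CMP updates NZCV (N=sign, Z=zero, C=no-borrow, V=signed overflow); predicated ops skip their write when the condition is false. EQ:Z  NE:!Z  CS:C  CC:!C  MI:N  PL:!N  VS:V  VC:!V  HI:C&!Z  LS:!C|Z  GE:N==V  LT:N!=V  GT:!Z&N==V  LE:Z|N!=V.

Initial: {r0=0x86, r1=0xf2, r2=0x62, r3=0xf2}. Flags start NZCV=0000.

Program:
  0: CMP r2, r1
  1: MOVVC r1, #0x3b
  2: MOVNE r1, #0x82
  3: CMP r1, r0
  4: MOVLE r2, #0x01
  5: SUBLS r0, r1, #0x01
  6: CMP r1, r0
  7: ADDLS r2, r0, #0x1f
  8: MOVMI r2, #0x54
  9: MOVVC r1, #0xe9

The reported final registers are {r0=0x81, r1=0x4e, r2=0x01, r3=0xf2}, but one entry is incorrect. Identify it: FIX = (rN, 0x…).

FIX = (r1, 0xe9)

0: ✓ CMP  NZCV=0000
1: ✓ MOVVC  r1←0x3b
2: ✓ MOVNE  r1←0x82
3: ✓ CMP  NZCV=1000
4: ✓ MOVLE  r2←0x01
5: ✓ SUBLS  r0←0x81
6: ✓ CMP  NZCV=0010
7: · ADDLS
8: · MOVMI
9: ✓ MOVVC  r1←0xe9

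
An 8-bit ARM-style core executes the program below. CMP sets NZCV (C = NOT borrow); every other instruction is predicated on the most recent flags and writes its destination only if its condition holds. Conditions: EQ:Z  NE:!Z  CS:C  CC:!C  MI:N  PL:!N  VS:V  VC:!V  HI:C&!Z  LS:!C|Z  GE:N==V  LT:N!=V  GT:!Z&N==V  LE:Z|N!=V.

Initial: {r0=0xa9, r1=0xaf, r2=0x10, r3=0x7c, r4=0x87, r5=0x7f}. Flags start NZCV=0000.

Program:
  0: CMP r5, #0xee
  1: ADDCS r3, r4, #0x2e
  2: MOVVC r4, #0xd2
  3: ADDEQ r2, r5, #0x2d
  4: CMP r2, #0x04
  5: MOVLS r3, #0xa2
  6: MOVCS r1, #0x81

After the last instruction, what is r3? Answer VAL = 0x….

VAL = 0x7c

[0] flags=1001 → (cmp)
[1] flags=1001 CS?F → skip
[2] flags=1001 VC?F → skip
[3] flags=1001 EQ?F → skip
[4] flags=0010 → (cmp)
[5] flags=0010 LS?F → skip
[6] flags=0010 CS?T → r1=0x81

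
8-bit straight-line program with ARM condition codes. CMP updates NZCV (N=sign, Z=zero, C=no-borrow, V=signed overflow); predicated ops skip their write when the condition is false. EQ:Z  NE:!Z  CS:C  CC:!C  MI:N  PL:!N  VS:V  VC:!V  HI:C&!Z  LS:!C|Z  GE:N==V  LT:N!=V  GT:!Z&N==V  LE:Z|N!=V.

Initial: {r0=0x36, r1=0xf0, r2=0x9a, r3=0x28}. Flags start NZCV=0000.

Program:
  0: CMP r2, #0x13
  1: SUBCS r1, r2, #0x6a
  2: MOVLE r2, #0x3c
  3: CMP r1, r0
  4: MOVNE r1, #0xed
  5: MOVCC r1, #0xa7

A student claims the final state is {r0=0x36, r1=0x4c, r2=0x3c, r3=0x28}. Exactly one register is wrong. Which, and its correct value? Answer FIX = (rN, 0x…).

FIX = (r1, 0xa7)

0: ✓ CMP  NZCV=1010
1: ✓ SUBCS  r1←0x30
2: ✓ MOVLE  r2←0x3c
3: ✓ CMP  NZCV=1000
4: ✓ MOVNE  r1←0xed
5: ✓ MOVCC  r1←0xa7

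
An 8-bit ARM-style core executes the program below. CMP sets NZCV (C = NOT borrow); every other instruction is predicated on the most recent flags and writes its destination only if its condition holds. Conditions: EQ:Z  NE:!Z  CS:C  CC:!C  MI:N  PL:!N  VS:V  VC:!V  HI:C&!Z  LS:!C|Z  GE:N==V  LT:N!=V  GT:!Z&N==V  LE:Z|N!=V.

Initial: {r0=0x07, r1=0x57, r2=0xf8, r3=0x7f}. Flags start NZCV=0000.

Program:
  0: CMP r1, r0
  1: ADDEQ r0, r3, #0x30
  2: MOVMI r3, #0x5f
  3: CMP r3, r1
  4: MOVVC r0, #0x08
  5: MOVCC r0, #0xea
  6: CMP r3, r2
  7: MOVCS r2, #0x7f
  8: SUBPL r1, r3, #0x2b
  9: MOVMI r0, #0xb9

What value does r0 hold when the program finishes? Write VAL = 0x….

[0] flags=0010 → (cmp)
[1] flags=0010 EQ?F → skip
[2] flags=0010 MI?F → skip
[3] flags=0010 → (cmp)
[4] flags=0010 VC?T → r0=0x08
[5] flags=0010 CC?F → skip
[6] flags=1001 → (cmp)
[7] flags=1001 CS?F → skip
[8] flags=1001 PL?F → skip
[9] flags=1001 MI?T → r0=0xb9

VAL = 0xb9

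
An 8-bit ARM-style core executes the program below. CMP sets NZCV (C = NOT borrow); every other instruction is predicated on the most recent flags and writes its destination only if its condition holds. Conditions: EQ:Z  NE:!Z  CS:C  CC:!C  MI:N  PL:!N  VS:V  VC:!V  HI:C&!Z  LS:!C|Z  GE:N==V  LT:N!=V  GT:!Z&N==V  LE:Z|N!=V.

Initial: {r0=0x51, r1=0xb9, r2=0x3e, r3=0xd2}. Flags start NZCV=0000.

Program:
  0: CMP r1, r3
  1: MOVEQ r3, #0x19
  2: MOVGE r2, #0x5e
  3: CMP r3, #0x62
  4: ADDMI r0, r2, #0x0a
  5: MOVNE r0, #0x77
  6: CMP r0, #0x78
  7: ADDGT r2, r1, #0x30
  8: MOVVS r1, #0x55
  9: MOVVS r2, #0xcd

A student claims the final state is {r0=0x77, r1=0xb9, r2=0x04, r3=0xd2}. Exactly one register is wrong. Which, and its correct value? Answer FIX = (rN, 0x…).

[0] flags=1000 → (cmp)
[1] flags=1000 EQ?F → skip
[2] flags=1000 GE?F → skip
[3] flags=0011 → (cmp)
[4] flags=0011 MI?F → skip
[5] flags=0011 NE?T → r0=0x77
[6] flags=1000 → (cmp)
[7] flags=1000 GT?F → skip
[8] flags=1000 VS?F → skip
[9] flags=1000 VS?F → skip

FIX = (r2, 0x3e)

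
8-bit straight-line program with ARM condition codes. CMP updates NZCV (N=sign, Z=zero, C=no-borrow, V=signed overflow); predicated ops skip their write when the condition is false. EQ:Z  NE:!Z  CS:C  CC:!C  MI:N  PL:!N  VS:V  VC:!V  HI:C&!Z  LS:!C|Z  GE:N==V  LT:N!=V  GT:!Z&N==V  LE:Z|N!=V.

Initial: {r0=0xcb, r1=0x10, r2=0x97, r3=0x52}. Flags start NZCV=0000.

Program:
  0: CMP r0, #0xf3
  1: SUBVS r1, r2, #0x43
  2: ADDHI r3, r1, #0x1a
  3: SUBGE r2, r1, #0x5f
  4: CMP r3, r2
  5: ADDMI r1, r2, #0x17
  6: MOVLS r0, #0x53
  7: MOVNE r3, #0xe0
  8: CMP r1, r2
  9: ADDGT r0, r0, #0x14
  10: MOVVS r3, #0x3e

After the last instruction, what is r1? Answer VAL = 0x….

VAL = 0xae

[0] flags=1000 → (cmp)
[1] flags=1000 VS?F → skip
[2] flags=1000 HI?F → skip
[3] flags=1000 GE?F → skip
[4] flags=1001 → (cmp)
[5] flags=1001 MI?T → r1=0xae
[6] flags=1001 LS?T → r0=0x53
[7] flags=1001 NE?T → r3=0xe0
[8] flags=0010 → (cmp)
[9] flags=0010 GT?T → r0=0x67
[10] flags=0010 VS?F → skip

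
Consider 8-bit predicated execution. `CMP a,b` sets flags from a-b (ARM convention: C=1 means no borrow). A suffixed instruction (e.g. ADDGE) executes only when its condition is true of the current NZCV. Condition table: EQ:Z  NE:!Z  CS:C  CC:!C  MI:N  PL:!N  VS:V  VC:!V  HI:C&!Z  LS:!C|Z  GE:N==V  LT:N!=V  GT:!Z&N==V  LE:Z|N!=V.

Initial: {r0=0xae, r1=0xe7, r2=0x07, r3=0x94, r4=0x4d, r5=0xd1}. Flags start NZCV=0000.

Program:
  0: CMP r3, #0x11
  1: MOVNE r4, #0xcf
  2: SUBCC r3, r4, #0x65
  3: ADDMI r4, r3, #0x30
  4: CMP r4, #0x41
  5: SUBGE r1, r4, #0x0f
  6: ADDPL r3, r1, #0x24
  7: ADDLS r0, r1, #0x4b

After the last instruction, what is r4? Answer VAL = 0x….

0: ✓ CMP  NZCV=1010
1: ✓ MOVNE  r4←0xcf
2: · SUBCC
3: ✓ ADDMI  r4←0xc4
4: ✓ CMP  NZCV=1010
5: · SUBGE
6: · ADDPL
7: · ADDLS

VAL = 0xc4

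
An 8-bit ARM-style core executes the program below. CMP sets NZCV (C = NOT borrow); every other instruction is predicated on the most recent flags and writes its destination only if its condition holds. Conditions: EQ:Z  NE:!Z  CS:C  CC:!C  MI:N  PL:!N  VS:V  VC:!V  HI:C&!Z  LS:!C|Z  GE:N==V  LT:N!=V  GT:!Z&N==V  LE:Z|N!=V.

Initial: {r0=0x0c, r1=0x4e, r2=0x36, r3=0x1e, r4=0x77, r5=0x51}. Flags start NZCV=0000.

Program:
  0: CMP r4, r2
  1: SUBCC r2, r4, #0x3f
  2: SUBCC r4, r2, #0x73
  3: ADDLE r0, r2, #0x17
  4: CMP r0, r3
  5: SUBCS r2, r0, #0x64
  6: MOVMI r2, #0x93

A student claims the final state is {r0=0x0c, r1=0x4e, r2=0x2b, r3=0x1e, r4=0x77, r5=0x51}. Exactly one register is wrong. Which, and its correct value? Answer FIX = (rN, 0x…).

FIX = (r2, 0x93)

[0] flags=0010 → (cmp)
[1] flags=0010 CC?F → skip
[2] flags=0010 CC?F → skip
[3] flags=0010 LE?F → skip
[4] flags=1000 → (cmp)
[5] flags=1000 CS?F → skip
[6] flags=1000 MI?T → r2=0x93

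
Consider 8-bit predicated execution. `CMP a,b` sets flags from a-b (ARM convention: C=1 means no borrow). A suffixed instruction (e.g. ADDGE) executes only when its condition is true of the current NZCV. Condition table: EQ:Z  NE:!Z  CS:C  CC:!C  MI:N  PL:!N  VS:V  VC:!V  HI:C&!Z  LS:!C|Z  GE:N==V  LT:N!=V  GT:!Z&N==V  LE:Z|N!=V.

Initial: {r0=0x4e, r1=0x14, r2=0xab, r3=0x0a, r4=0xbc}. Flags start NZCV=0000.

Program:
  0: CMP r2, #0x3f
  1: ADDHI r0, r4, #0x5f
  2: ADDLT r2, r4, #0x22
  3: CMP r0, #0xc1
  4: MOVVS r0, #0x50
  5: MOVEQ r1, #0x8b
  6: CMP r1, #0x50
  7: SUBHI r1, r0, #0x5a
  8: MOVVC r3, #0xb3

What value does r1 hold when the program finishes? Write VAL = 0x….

0: ✓ CMP  NZCV=0011
1: ✓ ADDHI  r0←0x1b
2: ✓ ADDLT  r2←0xde
3: ✓ CMP  NZCV=0000
4: · MOVVS
5: · MOVEQ
6: ✓ CMP  NZCV=1000
7: · SUBHI
8: ✓ MOVVC  r3←0xb3

VAL = 0x14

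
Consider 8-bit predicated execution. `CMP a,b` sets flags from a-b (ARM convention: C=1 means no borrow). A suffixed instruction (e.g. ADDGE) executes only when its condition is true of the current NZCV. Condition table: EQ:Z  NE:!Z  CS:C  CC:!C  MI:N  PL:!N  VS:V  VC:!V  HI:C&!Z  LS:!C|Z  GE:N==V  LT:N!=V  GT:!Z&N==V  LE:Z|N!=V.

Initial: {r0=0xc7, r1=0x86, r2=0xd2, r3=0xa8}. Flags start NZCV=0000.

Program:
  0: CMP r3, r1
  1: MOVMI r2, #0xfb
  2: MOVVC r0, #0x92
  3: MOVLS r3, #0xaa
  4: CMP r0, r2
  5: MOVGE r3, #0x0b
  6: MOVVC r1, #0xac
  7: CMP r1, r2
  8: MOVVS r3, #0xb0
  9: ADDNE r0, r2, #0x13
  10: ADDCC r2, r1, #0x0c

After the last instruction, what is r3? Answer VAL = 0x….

VAL = 0xa8

0: ✓ CMP  NZCV=0010
1: · MOVMI
2: ✓ MOVVC  r0←0x92
3: · MOVLS
4: ✓ CMP  NZCV=1000
5: · MOVGE
6: ✓ MOVVC  r1←0xac
7: ✓ CMP  NZCV=1000
8: · MOVVS
9: ✓ ADDNE  r0←0xe5
10: ✓ ADDCC  r2←0xb8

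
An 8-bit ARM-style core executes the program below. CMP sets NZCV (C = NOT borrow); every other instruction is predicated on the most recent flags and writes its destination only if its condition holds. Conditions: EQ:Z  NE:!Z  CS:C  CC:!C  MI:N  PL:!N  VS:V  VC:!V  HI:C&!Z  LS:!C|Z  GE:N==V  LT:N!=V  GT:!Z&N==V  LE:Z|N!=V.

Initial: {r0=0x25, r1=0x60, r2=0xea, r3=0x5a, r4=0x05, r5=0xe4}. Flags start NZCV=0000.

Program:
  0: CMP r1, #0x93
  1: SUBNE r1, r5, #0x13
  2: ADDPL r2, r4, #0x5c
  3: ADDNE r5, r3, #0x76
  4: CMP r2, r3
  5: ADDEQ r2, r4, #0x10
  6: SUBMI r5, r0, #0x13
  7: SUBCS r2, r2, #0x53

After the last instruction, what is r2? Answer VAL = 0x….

VAL = 0x97

0: ✓ CMP  NZCV=1001
1: ✓ SUBNE  r1←0xd1
2: · ADDPL
3: ✓ ADDNE  r5←0xd0
4: ✓ CMP  NZCV=1010
5: · ADDEQ
6: ✓ SUBMI  r5←0x12
7: ✓ SUBCS  r2←0x97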